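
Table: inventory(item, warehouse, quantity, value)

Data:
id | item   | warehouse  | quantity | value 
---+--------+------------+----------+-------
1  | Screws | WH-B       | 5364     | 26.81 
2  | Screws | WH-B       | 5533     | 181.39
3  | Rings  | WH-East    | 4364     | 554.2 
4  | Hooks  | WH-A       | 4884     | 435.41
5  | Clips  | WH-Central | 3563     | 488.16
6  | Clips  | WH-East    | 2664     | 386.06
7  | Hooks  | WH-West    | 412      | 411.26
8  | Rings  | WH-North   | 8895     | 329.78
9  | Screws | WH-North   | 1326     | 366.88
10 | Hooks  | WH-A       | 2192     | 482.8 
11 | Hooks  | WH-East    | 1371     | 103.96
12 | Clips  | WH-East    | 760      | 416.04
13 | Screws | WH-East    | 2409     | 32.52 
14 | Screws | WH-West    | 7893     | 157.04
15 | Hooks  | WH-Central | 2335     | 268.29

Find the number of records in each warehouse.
SELECT warehouse, COUNT(*) as count
FROM inventory
GROUP BY warehouse

Result:
  WH-A: 2
  WH-B: 2
  WH-Central: 2
  WH-East: 5
  WH-North: 2
  WH-West: 2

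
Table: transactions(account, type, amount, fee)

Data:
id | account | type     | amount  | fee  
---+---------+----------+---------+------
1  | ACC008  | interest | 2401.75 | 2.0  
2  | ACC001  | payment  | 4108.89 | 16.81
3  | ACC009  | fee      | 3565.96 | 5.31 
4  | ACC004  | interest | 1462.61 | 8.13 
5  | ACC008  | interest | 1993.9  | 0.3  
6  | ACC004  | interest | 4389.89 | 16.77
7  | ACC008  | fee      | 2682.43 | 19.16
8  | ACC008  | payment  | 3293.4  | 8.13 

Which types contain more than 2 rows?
SELECT type, COUNT(*) as cnt
FROM transactions
GROUP BY type
HAVING COUNT(*) > 2

Result:
  interest: 4

Note: HAVING filters groups after aggregation, WHERE filters rows before.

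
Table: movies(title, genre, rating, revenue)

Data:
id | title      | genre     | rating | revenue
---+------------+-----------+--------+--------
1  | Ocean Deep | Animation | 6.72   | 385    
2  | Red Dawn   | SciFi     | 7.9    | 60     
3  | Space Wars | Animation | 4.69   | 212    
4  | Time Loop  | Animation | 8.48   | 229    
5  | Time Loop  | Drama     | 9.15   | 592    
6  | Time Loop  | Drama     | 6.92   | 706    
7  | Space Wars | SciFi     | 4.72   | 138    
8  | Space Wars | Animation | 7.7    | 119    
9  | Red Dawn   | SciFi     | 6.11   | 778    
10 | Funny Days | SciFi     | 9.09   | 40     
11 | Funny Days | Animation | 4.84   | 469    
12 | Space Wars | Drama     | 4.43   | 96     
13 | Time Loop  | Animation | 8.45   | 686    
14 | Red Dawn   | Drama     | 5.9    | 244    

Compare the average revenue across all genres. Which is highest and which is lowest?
SELECT genre, AVG(revenue)
FROM movies
GROUP BY genre
ORDER BY AVG(revenue)

All groups:
  SciFi: 254.00
  Animation: 350.00
  Drama: 409.50

Highest: Drama (409.50)
Lowest: SciFi (254.00)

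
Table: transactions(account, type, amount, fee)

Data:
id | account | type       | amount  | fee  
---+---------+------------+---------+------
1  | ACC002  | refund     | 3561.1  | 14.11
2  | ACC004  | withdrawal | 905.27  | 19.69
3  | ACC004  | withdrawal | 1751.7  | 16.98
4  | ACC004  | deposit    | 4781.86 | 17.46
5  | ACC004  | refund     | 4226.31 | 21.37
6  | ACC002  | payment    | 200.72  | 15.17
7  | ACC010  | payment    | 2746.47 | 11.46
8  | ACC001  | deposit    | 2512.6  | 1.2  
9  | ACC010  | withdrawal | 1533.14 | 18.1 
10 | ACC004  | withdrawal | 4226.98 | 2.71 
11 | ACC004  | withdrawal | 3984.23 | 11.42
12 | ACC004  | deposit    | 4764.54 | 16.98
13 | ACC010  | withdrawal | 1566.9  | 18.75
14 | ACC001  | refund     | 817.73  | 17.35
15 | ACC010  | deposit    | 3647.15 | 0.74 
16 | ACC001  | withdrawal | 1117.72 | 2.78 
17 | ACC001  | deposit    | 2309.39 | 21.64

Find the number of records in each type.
SELECT type, COUNT(*) as count
FROM transactions
GROUP BY type

Result:
  deposit: 5
  payment: 2
  refund: 3
  withdrawal: 7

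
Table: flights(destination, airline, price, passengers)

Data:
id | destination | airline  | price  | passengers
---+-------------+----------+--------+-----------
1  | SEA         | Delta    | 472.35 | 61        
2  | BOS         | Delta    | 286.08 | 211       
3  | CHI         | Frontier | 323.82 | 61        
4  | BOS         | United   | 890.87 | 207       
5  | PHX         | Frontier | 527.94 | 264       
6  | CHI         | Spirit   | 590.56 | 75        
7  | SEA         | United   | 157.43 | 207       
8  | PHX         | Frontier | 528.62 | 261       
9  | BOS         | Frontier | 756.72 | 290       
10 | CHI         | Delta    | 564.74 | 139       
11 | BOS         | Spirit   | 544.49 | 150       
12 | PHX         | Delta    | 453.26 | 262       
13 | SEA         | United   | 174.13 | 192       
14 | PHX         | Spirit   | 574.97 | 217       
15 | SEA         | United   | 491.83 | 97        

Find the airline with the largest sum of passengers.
SELECT airline, SUM(passengers) as val
FROM flights
GROUP BY airline
ORDER BY val DESC
LIMIT 1

Result: Frontier with sum(passengers) = 876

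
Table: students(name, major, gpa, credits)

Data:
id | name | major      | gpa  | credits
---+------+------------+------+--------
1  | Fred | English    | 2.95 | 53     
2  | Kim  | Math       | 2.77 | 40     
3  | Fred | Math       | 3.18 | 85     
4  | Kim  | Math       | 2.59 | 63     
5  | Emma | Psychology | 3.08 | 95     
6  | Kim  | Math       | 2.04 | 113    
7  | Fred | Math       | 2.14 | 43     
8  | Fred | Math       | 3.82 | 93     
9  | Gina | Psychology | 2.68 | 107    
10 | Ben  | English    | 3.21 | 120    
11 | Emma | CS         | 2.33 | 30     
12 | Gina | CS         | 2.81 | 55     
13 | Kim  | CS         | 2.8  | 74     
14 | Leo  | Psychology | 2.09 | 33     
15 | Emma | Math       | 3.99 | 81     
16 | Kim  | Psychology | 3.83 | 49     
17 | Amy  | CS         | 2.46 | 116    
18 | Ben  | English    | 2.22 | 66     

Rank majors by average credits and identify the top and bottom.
SELECT major, AVG(credits)
FROM students
GROUP BY major
ORDER BY AVG(credits)

All groups:
  CS: 68.75
  Psychology: 71.00
  Math: 74.00
  English: 79.67

Highest: English (79.67)
Lowest: CS (68.75)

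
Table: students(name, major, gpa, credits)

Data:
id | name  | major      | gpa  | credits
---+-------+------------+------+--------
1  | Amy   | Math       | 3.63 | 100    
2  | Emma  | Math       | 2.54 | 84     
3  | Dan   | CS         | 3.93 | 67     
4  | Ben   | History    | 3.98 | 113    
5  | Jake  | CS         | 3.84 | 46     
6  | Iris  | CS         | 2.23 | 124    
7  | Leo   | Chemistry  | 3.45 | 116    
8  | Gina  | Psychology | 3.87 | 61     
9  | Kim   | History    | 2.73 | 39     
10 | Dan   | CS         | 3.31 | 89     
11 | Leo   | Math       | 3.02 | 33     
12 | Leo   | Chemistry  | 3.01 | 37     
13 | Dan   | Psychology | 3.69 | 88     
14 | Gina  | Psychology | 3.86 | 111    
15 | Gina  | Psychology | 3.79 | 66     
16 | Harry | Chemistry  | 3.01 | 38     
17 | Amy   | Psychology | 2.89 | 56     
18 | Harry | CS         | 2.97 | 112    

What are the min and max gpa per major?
SELECT major, MIN(gpa), MAX(gpa)
FROM students
GROUP BY major

Result:
  CS: min=2.23, max=3.93
  Chemistry: min=3.01, max=3.45
  History: min=2.73, max=3.98
  Math: min=2.54, max=3.63
  Psychology: min=2.89, max=3.87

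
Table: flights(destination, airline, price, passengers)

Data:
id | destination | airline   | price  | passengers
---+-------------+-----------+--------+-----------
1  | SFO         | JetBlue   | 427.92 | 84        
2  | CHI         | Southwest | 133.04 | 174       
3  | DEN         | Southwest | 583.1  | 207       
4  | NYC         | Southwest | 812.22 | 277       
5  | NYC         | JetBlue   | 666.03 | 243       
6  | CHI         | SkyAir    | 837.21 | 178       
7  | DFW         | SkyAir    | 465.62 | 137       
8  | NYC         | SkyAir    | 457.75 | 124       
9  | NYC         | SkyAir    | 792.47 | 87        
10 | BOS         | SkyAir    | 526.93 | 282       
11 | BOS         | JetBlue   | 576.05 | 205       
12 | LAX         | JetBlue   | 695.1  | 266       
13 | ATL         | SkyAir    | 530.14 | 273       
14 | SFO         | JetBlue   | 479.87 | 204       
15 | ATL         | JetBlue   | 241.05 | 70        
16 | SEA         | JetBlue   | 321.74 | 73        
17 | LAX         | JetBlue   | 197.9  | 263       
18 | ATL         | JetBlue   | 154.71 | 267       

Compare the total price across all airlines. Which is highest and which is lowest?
SELECT airline, SUM(price)
FROM flights
GROUP BY airline
ORDER BY SUM(price)

All groups:
  Southwest: 1528.36
  SkyAir: 3610.12
  JetBlue: 3760.37

Highest: JetBlue (3760.37)
Lowest: Southwest (1528.36)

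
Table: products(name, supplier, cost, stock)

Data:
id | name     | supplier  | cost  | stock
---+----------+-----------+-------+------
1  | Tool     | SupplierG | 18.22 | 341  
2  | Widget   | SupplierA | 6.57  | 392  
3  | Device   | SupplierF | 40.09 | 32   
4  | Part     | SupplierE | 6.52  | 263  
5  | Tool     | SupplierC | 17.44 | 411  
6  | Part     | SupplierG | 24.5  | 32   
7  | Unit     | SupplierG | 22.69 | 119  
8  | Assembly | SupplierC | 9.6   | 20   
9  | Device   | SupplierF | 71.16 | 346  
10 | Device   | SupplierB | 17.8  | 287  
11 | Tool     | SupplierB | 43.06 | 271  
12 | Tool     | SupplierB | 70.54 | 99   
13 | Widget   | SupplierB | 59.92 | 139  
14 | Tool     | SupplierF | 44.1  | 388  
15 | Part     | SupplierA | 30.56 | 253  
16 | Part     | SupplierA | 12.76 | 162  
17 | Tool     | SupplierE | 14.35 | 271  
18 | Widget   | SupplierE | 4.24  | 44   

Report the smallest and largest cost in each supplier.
SELECT supplier, MIN(cost), MAX(cost)
FROM products
GROUP BY supplier

Result:
  SupplierA: min=6.57, max=30.56
  SupplierB: min=17.80, max=70.54
  SupplierC: min=9.60, max=17.44
  SupplierE: min=4.24, max=14.35
  SupplierF: min=40.09, max=71.16
  SupplierG: min=18.22, max=24.50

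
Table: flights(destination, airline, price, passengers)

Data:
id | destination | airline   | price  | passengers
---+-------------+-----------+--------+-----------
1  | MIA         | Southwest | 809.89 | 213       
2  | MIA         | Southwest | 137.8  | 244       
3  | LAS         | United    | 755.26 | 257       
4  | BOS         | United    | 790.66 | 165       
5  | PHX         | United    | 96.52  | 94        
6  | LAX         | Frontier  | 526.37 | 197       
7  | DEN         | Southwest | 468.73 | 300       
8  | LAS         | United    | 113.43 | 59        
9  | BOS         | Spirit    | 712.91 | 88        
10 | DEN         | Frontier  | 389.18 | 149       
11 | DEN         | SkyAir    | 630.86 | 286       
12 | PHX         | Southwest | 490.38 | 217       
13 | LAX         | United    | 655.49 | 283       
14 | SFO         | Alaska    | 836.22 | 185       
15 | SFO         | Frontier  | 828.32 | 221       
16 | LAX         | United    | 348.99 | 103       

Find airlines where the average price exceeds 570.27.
SELECT airline, AVG(price)
FROM flights
GROUP BY airline
HAVING AVG(price) > 570.27

Result:
  Alaska: avg=836.22
  Frontier: avg=581.29
  SkyAir: avg=630.86
  Spirit: avg=712.91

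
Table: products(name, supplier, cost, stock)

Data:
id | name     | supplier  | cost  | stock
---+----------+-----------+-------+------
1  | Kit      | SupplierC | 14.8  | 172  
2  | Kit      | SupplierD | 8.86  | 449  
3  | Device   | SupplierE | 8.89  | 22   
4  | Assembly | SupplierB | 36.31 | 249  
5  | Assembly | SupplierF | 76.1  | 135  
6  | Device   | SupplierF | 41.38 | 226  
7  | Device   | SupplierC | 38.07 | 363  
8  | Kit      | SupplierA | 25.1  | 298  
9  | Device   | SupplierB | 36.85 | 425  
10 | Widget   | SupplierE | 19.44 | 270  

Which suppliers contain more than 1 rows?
SELECT supplier, COUNT(*) as cnt
FROM products
GROUP BY supplier
HAVING COUNT(*) > 1

Result:
  SupplierB: 2
  SupplierC: 2
  SupplierE: 2
  SupplierF: 2

Note: HAVING filters groups after aggregation, WHERE filters rows before.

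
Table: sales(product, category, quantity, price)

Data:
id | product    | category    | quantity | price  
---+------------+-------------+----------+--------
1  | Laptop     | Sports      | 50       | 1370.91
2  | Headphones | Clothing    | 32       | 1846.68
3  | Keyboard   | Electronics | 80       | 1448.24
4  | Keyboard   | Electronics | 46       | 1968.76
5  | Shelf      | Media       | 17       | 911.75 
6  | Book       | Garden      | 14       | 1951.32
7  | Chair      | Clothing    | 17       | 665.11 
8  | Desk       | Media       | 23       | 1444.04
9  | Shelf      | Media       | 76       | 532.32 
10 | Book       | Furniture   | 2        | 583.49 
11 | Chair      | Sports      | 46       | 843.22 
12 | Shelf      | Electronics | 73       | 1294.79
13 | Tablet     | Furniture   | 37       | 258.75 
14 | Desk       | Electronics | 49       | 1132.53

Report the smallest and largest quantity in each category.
SELECT category, MIN(quantity), MAX(quantity)
FROM sales
GROUP BY category

Result:
  Clothing: min=17, max=32
  Electronics: min=46, max=80
  Furniture: min=2, max=37
  Garden: min=14, max=14
  Media: min=17, max=76
  Sports: min=46, max=50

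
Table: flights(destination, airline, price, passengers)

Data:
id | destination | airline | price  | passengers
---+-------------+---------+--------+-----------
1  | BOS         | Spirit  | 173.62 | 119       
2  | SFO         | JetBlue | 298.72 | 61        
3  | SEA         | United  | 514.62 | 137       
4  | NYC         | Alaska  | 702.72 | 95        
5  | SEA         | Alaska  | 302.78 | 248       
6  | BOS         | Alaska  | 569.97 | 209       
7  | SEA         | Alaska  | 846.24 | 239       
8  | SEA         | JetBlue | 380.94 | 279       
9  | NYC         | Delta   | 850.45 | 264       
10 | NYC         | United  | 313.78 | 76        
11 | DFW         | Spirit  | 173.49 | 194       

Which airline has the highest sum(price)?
SELECT airline, SUM(price) as val
FROM flights
GROUP BY airline
ORDER BY val DESC
LIMIT 1

Result: Alaska with sum(price) = 2421.71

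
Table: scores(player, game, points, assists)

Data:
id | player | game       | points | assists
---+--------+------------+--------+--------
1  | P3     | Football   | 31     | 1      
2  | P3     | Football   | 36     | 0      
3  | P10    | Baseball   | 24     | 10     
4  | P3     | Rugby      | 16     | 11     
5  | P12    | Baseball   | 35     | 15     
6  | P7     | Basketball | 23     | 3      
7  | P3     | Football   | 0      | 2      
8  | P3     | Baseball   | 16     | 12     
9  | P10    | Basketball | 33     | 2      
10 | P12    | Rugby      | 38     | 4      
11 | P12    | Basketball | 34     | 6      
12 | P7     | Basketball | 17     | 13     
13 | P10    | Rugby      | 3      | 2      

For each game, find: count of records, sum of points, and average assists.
SELECT game,
       COUNT(*) as cnt,
       SUM(points) as total_points,
       AVG(assists) as avg_assists
FROM scores
GROUP BY game

Result:
  Baseball: 3 records, 75 total points, 12.33 avg assists
  Basketball: 4 records, 107 total points, 6.00 avg assists
  Football: 3 records, 67 total points, 1.00 avg assists
  Rugby: 3 records, 57 total points, 5.67 avg assists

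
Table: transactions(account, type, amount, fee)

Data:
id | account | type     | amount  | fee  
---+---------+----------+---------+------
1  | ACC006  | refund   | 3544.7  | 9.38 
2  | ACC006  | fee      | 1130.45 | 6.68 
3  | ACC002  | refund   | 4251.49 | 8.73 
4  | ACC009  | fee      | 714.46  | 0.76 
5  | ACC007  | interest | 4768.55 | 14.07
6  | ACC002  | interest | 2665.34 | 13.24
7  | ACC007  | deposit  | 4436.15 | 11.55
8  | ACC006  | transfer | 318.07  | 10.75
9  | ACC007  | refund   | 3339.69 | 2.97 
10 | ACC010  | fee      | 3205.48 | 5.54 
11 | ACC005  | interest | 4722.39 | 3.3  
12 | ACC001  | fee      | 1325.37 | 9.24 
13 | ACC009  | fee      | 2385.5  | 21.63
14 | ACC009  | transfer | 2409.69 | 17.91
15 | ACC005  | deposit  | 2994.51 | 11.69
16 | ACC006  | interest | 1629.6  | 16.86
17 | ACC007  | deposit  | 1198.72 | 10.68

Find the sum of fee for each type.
SELECT type, SUM(fee) as result
FROM transactions
GROUP BY type

Result:
  deposit: 33.92
  fee: 43.85
  interest: 47.47
  refund: 21.08
  transfer: 28.66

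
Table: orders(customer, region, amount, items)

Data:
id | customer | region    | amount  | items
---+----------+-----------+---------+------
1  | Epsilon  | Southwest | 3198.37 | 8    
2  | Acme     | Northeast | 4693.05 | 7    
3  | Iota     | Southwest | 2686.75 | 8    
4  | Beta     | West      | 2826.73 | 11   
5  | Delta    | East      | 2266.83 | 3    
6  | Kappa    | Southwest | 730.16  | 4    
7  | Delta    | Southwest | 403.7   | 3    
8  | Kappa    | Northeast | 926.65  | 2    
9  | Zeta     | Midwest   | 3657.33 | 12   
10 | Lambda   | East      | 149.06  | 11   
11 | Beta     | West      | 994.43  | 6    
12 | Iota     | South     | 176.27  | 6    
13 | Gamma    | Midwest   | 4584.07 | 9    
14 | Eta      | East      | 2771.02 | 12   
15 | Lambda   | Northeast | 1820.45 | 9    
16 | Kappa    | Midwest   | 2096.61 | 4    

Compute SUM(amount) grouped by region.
SELECT region, SUM(amount) as result
FROM orders
GROUP BY region

Result:
  East: 5186.91
  Midwest: 10338.01
  Northeast: 7440.15
  South: 176.27
  Southwest: 7018.98
  West: 3821.16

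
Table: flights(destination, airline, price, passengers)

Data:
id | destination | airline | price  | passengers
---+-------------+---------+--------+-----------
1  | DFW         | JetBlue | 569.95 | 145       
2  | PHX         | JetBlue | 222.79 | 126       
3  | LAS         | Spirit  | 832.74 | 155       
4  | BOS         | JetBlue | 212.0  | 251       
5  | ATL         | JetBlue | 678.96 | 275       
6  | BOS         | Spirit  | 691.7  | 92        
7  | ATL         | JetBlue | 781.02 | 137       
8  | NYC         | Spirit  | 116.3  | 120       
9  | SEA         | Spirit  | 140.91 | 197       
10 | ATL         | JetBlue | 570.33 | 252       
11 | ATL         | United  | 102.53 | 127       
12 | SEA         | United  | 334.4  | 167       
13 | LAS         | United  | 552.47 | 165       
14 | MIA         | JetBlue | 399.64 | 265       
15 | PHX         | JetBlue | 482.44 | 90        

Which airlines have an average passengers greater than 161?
SELECT airline, AVG(passengers)
FROM flights
GROUP BY airline
HAVING AVG(passengers) > 161

Result:
  JetBlue: avg=192.63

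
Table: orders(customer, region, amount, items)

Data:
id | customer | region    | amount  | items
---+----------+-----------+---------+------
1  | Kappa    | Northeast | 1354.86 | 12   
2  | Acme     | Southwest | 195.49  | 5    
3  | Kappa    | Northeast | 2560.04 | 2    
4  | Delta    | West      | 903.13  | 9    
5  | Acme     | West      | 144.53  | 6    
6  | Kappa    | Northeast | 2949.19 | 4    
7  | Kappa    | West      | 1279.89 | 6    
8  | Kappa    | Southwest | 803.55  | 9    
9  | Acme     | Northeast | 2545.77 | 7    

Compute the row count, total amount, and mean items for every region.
SELECT region,
       COUNT(*) as cnt,
       SUM(amount) as total_amount,
       AVG(items) as avg_items
FROM orders
GROUP BY region

Result:
  Northeast: 4 records, 9409.86 total amount, 6.25 avg items
  Southwest: 2 records, 999.04 total amount, 7.00 avg items
  West: 3 records, 2327.55 total amount, 7.00 avg items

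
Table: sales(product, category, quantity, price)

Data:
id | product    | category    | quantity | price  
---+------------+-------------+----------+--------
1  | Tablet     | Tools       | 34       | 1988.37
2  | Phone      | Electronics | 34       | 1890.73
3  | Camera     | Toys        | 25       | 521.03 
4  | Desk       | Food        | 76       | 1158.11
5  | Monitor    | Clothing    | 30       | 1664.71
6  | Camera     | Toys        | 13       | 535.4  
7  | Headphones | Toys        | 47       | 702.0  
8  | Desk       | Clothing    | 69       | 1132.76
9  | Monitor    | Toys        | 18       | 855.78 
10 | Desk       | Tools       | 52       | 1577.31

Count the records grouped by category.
SELECT category, COUNT(*) as count
FROM sales
GROUP BY category

Result:
  Clothing: 2
  Electronics: 1
  Food: 1
  Tools: 2
  Toys: 4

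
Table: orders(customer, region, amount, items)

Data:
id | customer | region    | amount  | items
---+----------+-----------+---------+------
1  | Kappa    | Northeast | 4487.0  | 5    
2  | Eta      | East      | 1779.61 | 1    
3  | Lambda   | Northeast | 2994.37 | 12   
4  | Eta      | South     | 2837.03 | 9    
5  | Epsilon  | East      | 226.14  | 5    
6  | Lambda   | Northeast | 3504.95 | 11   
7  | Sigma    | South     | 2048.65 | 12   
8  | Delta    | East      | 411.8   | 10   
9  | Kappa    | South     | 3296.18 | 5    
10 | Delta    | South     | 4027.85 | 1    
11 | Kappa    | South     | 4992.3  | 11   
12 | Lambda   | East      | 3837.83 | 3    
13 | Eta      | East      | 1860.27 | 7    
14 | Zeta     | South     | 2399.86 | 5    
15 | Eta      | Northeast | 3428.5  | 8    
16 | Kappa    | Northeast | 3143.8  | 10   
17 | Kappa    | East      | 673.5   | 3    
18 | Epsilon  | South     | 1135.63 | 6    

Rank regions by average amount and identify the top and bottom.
SELECT region, AVG(amount)
FROM orders
GROUP BY region
ORDER BY AVG(amount)

All groups:
  East: 1464.86
  South: 2962.50
  Northeast: 3511.72

Highest: Northeast (3511.72)
Lowest: East (1464.86)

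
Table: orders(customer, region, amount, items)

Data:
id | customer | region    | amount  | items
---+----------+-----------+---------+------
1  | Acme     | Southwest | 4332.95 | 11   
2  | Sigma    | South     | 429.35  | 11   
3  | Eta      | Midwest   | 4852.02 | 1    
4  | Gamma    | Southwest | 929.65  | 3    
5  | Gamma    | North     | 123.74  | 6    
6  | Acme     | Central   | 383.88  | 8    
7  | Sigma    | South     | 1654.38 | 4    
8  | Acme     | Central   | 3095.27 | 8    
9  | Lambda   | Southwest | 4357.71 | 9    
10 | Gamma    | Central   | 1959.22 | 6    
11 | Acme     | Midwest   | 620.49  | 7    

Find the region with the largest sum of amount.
SELECT region, SUM(amount) as val
FROM orders
GROUP BY region
ORDER BY val DESC
LIMIT 1

Result: Southwest with sum(amount) = 9620.31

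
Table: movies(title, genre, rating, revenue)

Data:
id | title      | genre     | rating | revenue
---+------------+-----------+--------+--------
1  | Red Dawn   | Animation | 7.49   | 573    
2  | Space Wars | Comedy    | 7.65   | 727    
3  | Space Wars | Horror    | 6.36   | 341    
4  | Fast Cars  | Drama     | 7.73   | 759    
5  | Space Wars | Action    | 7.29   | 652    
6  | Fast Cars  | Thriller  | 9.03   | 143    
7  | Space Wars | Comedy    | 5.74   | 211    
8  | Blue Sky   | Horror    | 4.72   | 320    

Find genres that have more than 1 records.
SELECT genre, COUNT(*) as cnt
FROM movies
GROUP BY genre
HAVING COUNT(*) > 1

Result:
  Comedy: 2
  Horror: 2

Note: HAVING filters groups after aggregation, WHERE filters rows before.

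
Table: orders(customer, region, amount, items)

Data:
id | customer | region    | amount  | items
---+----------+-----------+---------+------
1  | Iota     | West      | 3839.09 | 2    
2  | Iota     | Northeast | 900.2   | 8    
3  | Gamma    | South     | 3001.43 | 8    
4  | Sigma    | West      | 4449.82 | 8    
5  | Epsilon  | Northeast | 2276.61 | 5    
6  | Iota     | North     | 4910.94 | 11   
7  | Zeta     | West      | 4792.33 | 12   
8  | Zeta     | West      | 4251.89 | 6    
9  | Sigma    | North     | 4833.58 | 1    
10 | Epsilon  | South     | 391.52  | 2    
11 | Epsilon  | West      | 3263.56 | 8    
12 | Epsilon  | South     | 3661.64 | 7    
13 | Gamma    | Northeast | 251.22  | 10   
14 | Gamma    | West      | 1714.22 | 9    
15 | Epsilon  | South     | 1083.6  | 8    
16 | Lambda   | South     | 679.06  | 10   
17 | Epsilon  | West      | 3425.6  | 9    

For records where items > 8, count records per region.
SELECT region, COUNT(*)
FROM orders
WHERE items > 8
GROUP BY region

Note: WHERE filters rows before grouping.

Result:
  North: 1
  Northeast: 1
  South: 1
  West: 3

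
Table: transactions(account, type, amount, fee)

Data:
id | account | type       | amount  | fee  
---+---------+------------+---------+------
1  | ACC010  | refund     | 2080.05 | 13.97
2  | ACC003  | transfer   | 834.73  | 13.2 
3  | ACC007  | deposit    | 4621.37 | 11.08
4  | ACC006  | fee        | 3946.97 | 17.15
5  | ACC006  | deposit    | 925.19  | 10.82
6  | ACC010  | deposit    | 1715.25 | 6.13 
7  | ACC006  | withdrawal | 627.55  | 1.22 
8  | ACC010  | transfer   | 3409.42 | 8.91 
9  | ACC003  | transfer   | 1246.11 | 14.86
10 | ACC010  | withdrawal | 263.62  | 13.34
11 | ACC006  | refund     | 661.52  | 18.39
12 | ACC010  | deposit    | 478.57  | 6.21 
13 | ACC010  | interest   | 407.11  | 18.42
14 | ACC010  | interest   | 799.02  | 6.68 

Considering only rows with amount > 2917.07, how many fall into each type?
SELECT type, COUNT(*)
FROM transactions
WHERE amount > 2917.07
GROUP BY type

Note: WHERE filters rows before grouping.

Result:
  deposit: 1
  fee: 1
  transfer: 1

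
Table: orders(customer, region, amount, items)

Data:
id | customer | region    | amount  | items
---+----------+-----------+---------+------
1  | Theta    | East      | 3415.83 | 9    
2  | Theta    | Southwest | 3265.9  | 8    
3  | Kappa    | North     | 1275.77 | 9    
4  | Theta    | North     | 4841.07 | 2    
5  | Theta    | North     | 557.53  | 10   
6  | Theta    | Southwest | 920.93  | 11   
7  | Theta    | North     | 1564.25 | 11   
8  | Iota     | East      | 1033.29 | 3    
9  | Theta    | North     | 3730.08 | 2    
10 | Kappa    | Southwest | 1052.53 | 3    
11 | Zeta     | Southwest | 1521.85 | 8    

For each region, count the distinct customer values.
SELECT region, COUNT(DISTINCT customer)
FROM orders
GROUP BY region

Result:
  East: 2 distinct
  North: 2 distinct
  Southwest: 3 distinct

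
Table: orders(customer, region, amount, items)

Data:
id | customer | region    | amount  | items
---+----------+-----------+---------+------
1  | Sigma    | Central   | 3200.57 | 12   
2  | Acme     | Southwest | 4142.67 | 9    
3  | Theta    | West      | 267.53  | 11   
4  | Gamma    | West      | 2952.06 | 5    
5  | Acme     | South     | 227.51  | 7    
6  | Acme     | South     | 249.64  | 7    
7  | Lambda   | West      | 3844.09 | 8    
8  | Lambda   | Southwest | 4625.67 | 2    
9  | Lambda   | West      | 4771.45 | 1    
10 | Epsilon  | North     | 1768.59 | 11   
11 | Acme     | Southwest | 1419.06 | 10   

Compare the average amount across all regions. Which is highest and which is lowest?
SELECT region, AVG(amount)
FROM orders
GROUP BY region
ORDER BY AVG(amount)

All groups:
  South: 238.58
  North: 1768.59
  West: 2958.78
  Central: 3200.57
  Southwest: 3395.80

Highest: Southwest (3395.80)
Lowest: South (238.58)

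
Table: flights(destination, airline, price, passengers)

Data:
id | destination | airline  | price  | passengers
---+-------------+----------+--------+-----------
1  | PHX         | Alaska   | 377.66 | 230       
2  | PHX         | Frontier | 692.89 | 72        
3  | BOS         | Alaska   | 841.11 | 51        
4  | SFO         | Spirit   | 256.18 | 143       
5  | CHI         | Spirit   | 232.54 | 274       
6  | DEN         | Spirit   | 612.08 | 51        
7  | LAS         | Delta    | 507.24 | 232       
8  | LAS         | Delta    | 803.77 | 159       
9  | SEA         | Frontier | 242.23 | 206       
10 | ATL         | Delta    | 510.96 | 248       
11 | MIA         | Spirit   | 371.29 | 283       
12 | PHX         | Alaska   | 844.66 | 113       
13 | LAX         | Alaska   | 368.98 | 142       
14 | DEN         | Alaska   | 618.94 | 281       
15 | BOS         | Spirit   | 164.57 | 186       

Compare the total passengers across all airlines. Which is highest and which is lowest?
SELECT airline, SUM(passengers)
FROM flights
GROUP BY airline
ORDER BY SUM(passengers)

All groups:
  Frontier: 278
  Delta: 639
  Alaska: 817
  Spirit: 937

Highest: Spirit (937)
Lowest: Frontier (278)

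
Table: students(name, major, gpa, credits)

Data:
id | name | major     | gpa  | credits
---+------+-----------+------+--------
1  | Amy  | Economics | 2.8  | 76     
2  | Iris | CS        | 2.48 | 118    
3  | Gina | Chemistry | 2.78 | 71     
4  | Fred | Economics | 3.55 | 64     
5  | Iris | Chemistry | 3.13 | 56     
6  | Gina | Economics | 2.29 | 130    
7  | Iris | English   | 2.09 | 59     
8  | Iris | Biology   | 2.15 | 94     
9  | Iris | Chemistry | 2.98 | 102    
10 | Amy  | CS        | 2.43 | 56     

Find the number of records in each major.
SELECT major, COUNT(*) as count
FROM students
GROUP BY major

Result:
  Biology: 1
  CS: 2
  Chemistry: 3
  Economics: 3
  English: 1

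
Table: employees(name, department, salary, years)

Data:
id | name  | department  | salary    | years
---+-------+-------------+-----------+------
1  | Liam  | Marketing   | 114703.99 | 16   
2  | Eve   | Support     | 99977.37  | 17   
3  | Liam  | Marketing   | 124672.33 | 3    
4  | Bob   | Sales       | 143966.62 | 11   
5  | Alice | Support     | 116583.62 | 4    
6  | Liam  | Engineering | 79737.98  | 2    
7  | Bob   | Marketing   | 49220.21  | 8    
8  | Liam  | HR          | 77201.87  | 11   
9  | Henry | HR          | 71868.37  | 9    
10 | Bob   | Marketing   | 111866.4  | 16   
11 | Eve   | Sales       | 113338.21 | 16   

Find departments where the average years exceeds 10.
SELECT department, AVG(years)
FROM employees
GROUP BY department
HAVING AVG(years) > 10

Result:
  Marketing: avg=10.75
  Sales: avg=13.50
  Support: avg=10.50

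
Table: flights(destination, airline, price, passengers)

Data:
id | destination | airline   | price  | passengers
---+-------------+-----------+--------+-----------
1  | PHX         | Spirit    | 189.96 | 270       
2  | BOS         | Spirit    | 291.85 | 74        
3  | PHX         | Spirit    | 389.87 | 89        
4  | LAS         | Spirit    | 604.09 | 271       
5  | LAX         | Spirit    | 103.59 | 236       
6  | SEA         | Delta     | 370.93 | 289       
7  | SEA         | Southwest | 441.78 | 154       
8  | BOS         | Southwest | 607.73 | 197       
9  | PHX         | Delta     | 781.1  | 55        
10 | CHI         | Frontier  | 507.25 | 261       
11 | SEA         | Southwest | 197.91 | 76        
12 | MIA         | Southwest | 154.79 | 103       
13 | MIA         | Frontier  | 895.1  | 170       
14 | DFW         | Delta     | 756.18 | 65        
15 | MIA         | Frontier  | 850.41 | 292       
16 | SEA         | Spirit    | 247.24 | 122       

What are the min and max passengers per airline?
SELECT airline, MIN(passengers), MAX(passengers)
FROM flights
GROUP BY airline

Result:
  Delta: min=55, max=289
  Frontier: min=170, max=292
  Southwest: min=76, max=197
  Spirit: min=74, max=271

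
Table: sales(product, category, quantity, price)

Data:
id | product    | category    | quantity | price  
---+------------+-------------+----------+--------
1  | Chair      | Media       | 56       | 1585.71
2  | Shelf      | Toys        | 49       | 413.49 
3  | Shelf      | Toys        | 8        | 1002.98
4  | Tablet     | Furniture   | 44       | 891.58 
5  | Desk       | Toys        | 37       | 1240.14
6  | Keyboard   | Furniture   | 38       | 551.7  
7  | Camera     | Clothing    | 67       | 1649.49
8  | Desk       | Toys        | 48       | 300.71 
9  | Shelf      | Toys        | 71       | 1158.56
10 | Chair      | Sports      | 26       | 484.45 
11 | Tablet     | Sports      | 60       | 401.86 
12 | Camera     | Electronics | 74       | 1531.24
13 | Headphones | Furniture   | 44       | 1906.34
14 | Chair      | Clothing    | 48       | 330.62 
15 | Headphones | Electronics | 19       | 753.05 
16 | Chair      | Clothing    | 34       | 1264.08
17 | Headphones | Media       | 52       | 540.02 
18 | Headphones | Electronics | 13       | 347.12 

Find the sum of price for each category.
SELECT category, SUM(price) as result
FROM sales
GROUP BY category

Result:
  Clothing: 3244.19
  Electronics: 2631.41
  Furniture: 3349.62
  Media: 2125.73
  Sports: 886.31
  Toys: 4115.88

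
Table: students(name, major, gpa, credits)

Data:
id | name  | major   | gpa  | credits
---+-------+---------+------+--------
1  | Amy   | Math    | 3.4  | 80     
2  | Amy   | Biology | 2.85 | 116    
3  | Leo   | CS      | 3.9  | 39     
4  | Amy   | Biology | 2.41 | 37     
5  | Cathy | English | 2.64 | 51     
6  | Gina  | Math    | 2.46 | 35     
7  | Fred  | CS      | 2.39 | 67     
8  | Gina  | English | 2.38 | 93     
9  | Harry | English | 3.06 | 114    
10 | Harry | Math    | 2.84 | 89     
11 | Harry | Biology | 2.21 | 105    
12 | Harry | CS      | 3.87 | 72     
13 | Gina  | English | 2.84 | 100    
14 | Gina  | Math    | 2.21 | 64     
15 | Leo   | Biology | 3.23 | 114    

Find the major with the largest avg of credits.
SELECT major, AVG(credits) as val
FROM students
GROUP BY major
ORDER BY val DESC
LIMIT 1

Result: Biology with avg(credits) = 93.00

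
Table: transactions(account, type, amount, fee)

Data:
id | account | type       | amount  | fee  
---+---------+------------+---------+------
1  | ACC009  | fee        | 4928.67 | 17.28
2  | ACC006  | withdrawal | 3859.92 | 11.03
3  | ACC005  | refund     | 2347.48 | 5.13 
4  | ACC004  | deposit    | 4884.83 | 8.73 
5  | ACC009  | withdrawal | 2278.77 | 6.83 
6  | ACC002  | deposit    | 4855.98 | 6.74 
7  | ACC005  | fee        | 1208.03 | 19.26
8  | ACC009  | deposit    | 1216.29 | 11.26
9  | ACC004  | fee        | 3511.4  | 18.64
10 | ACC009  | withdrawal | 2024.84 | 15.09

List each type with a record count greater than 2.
SELECT type, COUNT(*) as cnt
FROM transactions
GROUP BY type
HAVING COUNT(*) > 2

Result:
  deposit: 3
  fee: 3
  withdrawal: 3

Note: HAVING filters groups after aggregation, WHERE filters rows before.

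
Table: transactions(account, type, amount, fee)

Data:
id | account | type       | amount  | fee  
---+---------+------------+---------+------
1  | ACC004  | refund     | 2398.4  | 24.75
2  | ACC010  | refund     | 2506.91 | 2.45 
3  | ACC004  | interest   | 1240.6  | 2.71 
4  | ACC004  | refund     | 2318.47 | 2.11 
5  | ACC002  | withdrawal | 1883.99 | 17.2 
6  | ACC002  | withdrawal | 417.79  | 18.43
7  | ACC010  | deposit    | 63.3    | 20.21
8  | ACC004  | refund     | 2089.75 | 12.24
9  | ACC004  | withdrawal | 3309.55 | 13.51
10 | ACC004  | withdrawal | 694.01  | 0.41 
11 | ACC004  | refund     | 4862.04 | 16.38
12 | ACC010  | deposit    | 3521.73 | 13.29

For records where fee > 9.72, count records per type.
SELECT type, COUNT(*)
FROM transactions
WHERE fee > 9.72
GROUP BY type

Note: WHERE filters rows before grouping.

Result:
  deposit: 2
  refund: 3
  withdrawal: 3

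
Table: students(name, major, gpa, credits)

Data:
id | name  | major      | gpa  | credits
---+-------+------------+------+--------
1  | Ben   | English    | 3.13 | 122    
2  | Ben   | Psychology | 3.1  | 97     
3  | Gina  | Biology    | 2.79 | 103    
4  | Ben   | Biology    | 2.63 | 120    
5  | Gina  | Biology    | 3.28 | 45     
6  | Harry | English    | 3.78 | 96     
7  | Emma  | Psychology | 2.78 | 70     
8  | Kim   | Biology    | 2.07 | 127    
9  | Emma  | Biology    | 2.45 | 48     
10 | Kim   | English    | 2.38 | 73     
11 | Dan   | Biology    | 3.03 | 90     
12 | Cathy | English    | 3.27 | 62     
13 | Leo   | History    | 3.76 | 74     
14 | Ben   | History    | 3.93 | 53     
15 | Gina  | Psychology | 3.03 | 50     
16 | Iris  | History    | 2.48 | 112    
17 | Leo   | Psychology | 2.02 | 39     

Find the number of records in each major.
SELECT major, COUNT(*) as count
FROM students
GROUP BY major

Result:
  Biology: 6
  English: 4
  History: 3
  Psychology: 4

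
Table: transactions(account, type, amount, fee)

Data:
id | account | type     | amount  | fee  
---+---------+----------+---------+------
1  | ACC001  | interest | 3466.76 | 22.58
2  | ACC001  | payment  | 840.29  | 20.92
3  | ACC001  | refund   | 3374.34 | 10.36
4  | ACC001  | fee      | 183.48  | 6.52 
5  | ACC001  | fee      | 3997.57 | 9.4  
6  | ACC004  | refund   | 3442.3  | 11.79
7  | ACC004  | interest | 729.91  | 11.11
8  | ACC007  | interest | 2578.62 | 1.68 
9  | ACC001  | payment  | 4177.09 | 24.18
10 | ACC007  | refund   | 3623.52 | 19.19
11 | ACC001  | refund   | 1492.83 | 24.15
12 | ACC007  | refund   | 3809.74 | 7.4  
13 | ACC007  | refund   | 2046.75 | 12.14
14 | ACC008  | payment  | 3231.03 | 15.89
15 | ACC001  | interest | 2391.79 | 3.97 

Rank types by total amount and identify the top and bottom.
SELECT type, SUM(amount)
FROM transactions
GROUP BY type
ORDER BY SUM(amount)

All groups:
  fee: 4181.05
  payment: 8248.41
  interest: 9167.08
  refund: 17789.48

Highest: refund (17789.48)
Lowest: fee (4181.05)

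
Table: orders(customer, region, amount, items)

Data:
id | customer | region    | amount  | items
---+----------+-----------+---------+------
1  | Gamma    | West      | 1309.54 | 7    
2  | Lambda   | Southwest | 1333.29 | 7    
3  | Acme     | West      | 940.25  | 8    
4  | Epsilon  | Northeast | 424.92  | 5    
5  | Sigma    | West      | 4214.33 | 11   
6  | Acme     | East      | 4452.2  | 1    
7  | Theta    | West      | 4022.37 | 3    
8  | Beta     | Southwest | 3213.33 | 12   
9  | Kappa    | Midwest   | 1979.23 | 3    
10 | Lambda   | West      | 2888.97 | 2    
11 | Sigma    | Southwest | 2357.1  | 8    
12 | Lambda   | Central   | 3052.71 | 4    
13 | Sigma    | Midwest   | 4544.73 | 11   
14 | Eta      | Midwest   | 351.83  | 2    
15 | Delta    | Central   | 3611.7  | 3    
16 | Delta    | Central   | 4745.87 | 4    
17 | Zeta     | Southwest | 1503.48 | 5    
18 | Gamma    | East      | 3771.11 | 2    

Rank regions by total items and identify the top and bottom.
SELECT region, SUM(items)
FROM orders
GROUP BY region
ORDER BY SUM(items)

All groups:
  East: 3
  Northeast: 5
  Central: 11
  Midwest: 16
  West: 31
  Southwest: 32

Highest: Southwest (32)
Lowest: East (3)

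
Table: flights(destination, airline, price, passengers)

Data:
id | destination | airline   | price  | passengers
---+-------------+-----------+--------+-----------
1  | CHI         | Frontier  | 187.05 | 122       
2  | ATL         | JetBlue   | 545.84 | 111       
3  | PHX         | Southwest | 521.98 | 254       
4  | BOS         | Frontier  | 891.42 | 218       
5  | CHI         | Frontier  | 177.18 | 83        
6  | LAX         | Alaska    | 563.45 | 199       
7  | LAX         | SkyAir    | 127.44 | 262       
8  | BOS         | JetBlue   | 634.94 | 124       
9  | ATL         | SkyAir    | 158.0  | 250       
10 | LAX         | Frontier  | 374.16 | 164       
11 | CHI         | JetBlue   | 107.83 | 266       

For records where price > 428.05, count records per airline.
SELECT airline, COUNT(*)
FROM flights
WHERE price > 428.05
GROUP BY airline

Note: WHERE filters rows before grouping.

Result:
  Alaska: 1
  Frontier: 1
  JetBlue: 2
  Southwest: 1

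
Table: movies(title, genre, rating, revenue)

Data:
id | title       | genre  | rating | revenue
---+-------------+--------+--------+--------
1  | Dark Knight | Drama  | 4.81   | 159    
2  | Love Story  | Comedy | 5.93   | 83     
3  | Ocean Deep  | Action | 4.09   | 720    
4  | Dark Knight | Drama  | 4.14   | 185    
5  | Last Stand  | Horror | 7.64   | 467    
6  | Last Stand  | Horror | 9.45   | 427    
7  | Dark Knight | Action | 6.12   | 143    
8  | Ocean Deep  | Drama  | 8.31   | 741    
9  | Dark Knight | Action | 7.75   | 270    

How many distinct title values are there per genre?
SELECT genre, COUNT(DISTINCT title)
FROM movies
GROUP BY genre

Result:
  Action: 2 distinct
  Comedy: 1 distinct
  Drama: 2 distinct
  Horror: 1 distinct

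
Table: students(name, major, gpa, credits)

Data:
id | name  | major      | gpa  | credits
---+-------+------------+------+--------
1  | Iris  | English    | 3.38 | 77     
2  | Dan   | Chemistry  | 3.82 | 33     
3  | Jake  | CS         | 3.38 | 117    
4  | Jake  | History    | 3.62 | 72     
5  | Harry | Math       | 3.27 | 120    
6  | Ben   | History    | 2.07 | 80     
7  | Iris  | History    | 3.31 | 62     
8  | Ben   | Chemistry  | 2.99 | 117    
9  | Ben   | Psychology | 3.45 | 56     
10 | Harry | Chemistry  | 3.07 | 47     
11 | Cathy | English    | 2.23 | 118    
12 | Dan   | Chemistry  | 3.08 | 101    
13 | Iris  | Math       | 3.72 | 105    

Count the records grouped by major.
SELECT major, COUNT(*) as count
FROM students
GROUP BY major

Result:
  CS: 1
  Chemistry: 4
  English: 2
  History: 3
  Math: 2
  Psychology: 1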